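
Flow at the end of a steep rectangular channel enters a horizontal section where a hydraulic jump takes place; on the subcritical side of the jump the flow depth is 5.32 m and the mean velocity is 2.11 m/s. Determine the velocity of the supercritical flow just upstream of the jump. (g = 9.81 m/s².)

Fr₂ = V₂/√(g·y₂) = 2.11/√(9.81×5.32) = 0.292.
The Bélanger relation is symmetric: y₁/y₂ = ½[√(1 + 8Fr₂²) − 1] = ½[√1.682 − 1] = 0.149.
y₁ = 0.149 × 5.32 = 0.790 m.
V₁ = q/y₁ = 11.2/0.790 = 14.2 m/s.

V₁ = 14.2 m/s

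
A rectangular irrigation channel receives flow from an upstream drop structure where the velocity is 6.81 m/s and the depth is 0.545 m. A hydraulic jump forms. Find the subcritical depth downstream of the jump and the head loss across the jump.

y₂ = 2.01 m; ΔE = 0.722 m

Fr₁ = V₁/√(g·y₁) = 6.81/√(9.81×0.545) = 2.95.
Sequent-depth ratio: y₂/y₁ = ½[√(1 + 8Fr₁²) − 1] = ½[√70.39 − 1] = 3.70.
y₂ = 3.70 × 0.545 = 2.01 m.
q = V₁·y₁ = 6.81 × 0.545 = 3.71 m²/s. V₂ = q/y₂ = 3.71/2.01 = 1.84 m/s. E₁ = y₁ + V₁²/2g = 2.91 m; E₂ = y₂ + V₂²/2g = 2.19 m. ΔE = E₁ − E₂ = 0.722 m.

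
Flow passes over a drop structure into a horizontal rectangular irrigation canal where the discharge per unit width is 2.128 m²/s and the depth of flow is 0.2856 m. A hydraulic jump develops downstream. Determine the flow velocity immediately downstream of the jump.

V₂ = 1.281 m/s

V₁ = q/y₁ = 2.128/0.2856 = 7.451 m/s. Fr₁ = V₁/√(g·y₁) = 7.451/√(9.81×0.2856) = 4.451.
By Bélanger, y₂/y₁ = ½[√(1 + 8Fr₁²) − 1] = ½[√159.52 − 1] = 5.815.
y₂ = 5.815 × 0.2856 = 1.661 m.
V₂ = q/y₂ = 2.128/1.661 = 1.281 m/s.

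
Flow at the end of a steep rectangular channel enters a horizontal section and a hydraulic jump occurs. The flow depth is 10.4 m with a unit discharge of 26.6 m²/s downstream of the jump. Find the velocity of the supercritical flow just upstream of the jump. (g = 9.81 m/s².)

V₂ = q/y₂ = 26.6/10.4 = 2.56 m/s; Fr₂ = V₂/√(g·y₂) = 0.253.
From the momentum equation (using Fr₂), y₁/y₂ = ½[√(1 + 8Fr₂²) − 1] = ½[√1.513 − 1] = 0.115.
y₁ = 0.115 × 10.4 = 1.20 m.
V₁ = q/y₁ = 26.6/1.20 = 22.2 m/s.

V₁ = 22.2 m/s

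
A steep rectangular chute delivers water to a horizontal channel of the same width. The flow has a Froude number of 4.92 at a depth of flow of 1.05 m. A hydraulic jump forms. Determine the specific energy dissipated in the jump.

Fr₁ = 4.92 (given).
By Bélanger, y₂/y₁ = ½[√(1 + 8Fr₁²) − 1] = ½[√194.7 − 1] = 6.48.
y₂ = 6.48 × 1.05 = 6.80 m.
V₁ = Fr₁·√(g·y₁) = 4.92×√(9.81×1.05) = 15.8 m/s; q = V₁·y₁ = 16.6 m²/s. V₂ = q/y₂ = 16.6/6.80 = 2.44 m/s. E₁ = y₁ + V₁²/2g = 13.8 m; E₂ = y₂ + V₂²/2g = 7.10 m. ΔE = E₁ − E₂ = 6.66 m.

ΔE = 6.66 m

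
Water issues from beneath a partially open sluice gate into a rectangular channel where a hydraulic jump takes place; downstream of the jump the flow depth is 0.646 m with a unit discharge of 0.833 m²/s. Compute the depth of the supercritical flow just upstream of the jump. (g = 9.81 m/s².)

V₂ = q/y₂ = 0.833/0.646 = 1.29 m/s; Fr₂ = V₂/√(g·y₂) = 0.512.
Since the conjugate-depth ratio holds either way, y₁/y₂ = ½[√(1 + 8Fr₂²) − 1] = ½[√3.099 − 1] = 0.380.
y₁ = 0.380 × 0.646 = 0.246 m.

y₁ = 0.246 m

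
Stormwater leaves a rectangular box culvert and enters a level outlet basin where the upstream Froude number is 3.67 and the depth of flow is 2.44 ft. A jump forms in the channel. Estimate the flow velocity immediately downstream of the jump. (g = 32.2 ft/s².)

Fr₁ = 3.67 (given).
Bélanger equation: y₂/y₁ = ½[√(1 + 8Fr₁²) − 1] = ½[√108.8 − 1] = 4.71.
y₂ = 4.71 × 2.44 = 11.5 ft.
V₁ = Fr₁·√(g·y₁) = 3.67×√(32.2×2.44) = 32.5 ft/s; q = V₁·y₁ = 79.4 ft²/s.
V₂ = q/y₂ = 79.4/11.5 = 6.90 ft/s.

V₂ = 6.90 ft/s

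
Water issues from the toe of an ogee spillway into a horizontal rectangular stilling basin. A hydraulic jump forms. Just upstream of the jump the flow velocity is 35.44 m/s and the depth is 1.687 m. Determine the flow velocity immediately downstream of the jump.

Fr₁ = V₁/√(g·y₁) = 35.44/√(9.81×1.687) = 8.712.
Bélanger equation: y₂/y₁ = ½[√(1 + 8Fr₁²) − 1] = ½[√608.15 − 1] = 11.83.
y₂ = 11.83 × 1.687 = 19.96 m.
q = V₁·y₁ = 35.44 × 1.687 = 59.79 m²/s.
V₂ = q/y₂ = 59.79/19.96 = 2.996 m/s.

V₂ = 2.996 m/s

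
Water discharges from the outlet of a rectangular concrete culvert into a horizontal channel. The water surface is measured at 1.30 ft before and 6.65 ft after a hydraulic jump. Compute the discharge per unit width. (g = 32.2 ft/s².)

For a rectangular channel the momentum equation gives q² = ½·g·y₁·y₂·(y₁ + y₂) = ½×32.2×1.30×6.65×7.95 = 1107.
q = √1107 = 33.3 ft²/s.

q = 33.3 ft²/s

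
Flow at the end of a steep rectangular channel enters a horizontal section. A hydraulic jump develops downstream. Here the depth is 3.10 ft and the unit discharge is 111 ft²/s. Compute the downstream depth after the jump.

V₁ = q/y₁ = 111/3.10 = 35.8 ft/s. Fr₁ = V₁/√(g·y₁) = 35.8/√(32.2×3.10) = 3.58.
By Bélanger, y₂/y₁ = ½[√(1 + 8Fr₁²) − 1] = ½[√103.8 − 1] = 4.59.
y₂ = 4.59 × 3.10 = 14.2 ft.

y₂ = 14.2 ft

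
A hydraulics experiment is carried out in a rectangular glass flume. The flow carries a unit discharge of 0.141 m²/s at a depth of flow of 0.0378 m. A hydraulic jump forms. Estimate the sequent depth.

y₂ = 0.309 m

V₁ = q/y₁ = 0.141/0.0378 = 3.73 m/s. Fr₁ = V₁/√(g·y₁) = 3.73/√(9.81×0.0378) = 6.13.
Conjugate-depth relation: y₂/y₁ = ½[√(1 + 8Fr₁²) − 1] = ½[√301.2 − 1] = 8.18.
y₂ = 8.18 × 0.0378 = 0.309 m.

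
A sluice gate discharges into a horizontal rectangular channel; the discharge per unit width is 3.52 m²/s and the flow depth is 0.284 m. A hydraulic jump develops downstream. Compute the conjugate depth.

V₁ = q/y₁ = 3.52/0.284 = 12.4 m/s. Fr₁ = V₁/√(g·y₁) = 12.4/√(9.81×0.284) = 7.43.
By Bélanger, y₂/y₁ = ½[√(1 + 8Fr₁²) − 1] = ½[√442.1 − 1] = 10.0.
y₂ = 10.0 × 0.284 = 2.84 m.

y₂ = 2.84 m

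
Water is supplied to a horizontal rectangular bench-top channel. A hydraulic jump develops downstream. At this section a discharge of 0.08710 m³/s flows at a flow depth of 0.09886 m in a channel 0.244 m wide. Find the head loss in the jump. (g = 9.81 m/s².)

ΔE = 0.2679 m

q = Q/b = 0.08710/0.244 = 0.3570 m²/s; V₁ = q/y₁ = 3.611 m/s. Fr₁ = V₁/√(g·y₁) = 3.667.
Conjugate-depth relation: y₂/y₁ = ½[√(1 + 8Fr₁²) − 1] = ½[√108.55 − 1] = 4.709.
y₂ = 4.709 × 0.09886 = 0.4656 m.
V₂ = q/y₂ = 0.3570/0.4656 = 0.7667 m/s. E₁ = y₁ + V₁²/2g = 0.7634 m; E₂ = y₂ + V₂²/2g = 0.4955 m. ΔE = E₁ − E₂ = 0.2679 m.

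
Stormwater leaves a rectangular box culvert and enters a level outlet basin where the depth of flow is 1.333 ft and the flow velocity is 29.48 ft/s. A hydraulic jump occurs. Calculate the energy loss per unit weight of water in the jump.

ΔE = 6.596 ft

Fr₁ = V₁/√(g·y₁) = 29.48/√(32.2×1.333) = 4.500.
Bélanger equation: y₂/y₁ = ½[√(1 + 8Fr₁²) − 1] = ½[√162.98 − 1] = 5.883.
y₂ = 5.883 × 1.333 = 7.842 ft.
q = V₁·y₁ = 29.48 × 1.333 = 39.30 ft²/s. V₂ = q/y₂ = 39.30/7.842 = 5.011 ft/s. E₁ = y₁ + V₁²/2g = 14.83 ft; E₂ = y₂ + V₂²/2g = 8.232 ft. ΔE = E₁ − E₂ = 6.596 ft.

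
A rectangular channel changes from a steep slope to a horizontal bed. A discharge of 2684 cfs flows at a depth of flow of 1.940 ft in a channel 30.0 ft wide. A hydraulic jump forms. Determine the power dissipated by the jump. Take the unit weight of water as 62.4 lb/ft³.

q = Q/b = 2684/30.0 = 89.47 ft²/s; V₁ = q/y₁ = 46.12 ft/s. Fr₁ = V₁/√(g·y₁) = 5.835.
Sequent-depth ratio: y₂/y₁ = ½[√(1 + 8Fr₁²) − 1] = ½[√273.37 − 1] = 7.767.
y₂ = 7.767 × 1.940 = 15.07 ft.
V₂ = q/y₂ = 89.47/15.07 = 5.938 ft/s. E₁ = y₁ + V₁²/2g = 34.96 ft; E₂ = y₂ + V₂²/2g = 15.62 ft. ΔE = E₁ − E₂ = 19.35 ft.
P = γ·Q·ΔE/550 = 62.4 × 2684 × 19.35 / 550 = 5892 hp.

P = 5892 hp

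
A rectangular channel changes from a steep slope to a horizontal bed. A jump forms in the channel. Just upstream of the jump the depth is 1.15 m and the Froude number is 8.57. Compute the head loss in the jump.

ΔE = 29.7 m

Fr₁ = 8.57 (given).
By Bélanger, y₂/y₁ = ½[√(1 + 8Fr₁²) − 1] = ½[√588.6 − 1] = 11.6.
y₂ = 11.6 × 1.15 = 13.4 m.
Head loss: ΔE = (y₂ − y₁)³/(4y₁y₂) = (13.4 − 1.15)³/(4×1.15×13.4) = 1827/61.5 = 29.7 m.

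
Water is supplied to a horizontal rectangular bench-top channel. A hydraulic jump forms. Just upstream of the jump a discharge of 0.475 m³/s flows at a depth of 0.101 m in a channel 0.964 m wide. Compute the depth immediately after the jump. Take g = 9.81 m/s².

q = Q/b = 0.475/0.964 = 0.493 m²/s; V₁ = q/y₁ = 4.88 m/s. Fr₁ = V₁/√(g·y₁) = 4.90.
Conjugate-depth relation: y₂/y₁ = ½[√(1 + 8Fr₁²) − 1] = ½[√193.2 − 1] = 6.45.
y₂ = 6.45 × 0.101 = 0.651 m.

y₂ = 0.651 m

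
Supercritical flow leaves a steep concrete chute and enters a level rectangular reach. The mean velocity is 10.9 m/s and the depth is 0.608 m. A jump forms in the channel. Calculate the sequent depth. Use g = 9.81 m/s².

Fr₁ = V₁/√(g·y₁) = 10.9/√(9.81×0.608) = 4.46.
Sequent-depth ratio: y₂/y₁ = ½[√(1 + 8Fr₁²) − 1] = ½[√160.4 − 1] = 5.83.
y₂ = 5.83 × 0.608 = 3.55 m.

y₂ = 3.55 m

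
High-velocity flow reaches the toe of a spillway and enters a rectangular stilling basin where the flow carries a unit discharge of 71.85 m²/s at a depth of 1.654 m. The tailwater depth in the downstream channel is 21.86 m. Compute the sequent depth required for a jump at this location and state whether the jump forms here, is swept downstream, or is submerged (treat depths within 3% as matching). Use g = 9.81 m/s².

V₁ = q/y₁ = 71.85/1.654 = 43.44 m/s. Fr₁ = V₁/√(g·y₁) = 43.44/√(9.81×1.654) = 10.78.
Bélanger equation: y₂/y₁ = ½[√(1 + 8Fr₁²) − 1] = ½[√931.40 − 1] = 14.76.
y₂ = 14.76 × 1.654 = 24.41 m.
Tailwater y_tw = 21.86 m: y_tw < y₂, so the jump is swept downstream.

y₂ = 24.41 m; the jump is swept downstream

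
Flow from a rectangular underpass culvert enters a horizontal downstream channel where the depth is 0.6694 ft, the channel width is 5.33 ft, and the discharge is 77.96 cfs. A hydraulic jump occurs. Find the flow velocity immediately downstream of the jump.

V₂ = 3.539 ft/s

q = Q/b = 77.96/5.33 = 14.63 ft²/s; V₁ = q/y₁ = 21.85 ft/s. Fr₁ = V₁/√(g·y₁) = 4.706.
Bélanger equation: y₂/y₁ = ½[√(1 + 8Fr₁²) − 1] = ½[√178.20 − 1] = 6.175.
y₂ = 6.175 × 0.6694 = 4.133 ft.
V₂ = q/y₂ = 14.63/4.133 = 3.539 ft/s.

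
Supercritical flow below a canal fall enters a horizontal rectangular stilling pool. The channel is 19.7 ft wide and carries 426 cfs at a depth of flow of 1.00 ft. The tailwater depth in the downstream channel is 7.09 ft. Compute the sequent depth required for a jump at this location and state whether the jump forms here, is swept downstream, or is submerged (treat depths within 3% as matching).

y₂ = 4.91 ft; the jump is submerged

q = Q/b = 426/19.7 = 21.6 ft²/s; V₁ = q/y₁ = 21.6 ft/s. Fr₁ = V₁/√(g·y₁) = 3.81.
Bélanger equation: y₂/y₁ = ½[√(1 + 8Fr₁²) − 1] = ½[√117.2 − 1] = 4.91.
y₂ = 4.91 × 1.00 = 4.91 ft.
Tailwater y_tw = 7.09 ft: y_tw > y₂, so the jump is submerged.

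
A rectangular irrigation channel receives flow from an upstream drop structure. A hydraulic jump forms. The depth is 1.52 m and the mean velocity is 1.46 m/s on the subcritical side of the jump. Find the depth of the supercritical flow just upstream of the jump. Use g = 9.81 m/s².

Fr₂ = V₂/√(g·y₂) = 1.46/√(9.81×1.52) = 0.378.
Since the conjugate-depth ratio holds either way, y₁/y₂ = ½[√(1 + 8Fr₂²) − 1] = ½[√2.144 − 1] = 0.232.
y₁ = 0.232 × 1.52 = 0.353 m.

y₁ = 0.353 m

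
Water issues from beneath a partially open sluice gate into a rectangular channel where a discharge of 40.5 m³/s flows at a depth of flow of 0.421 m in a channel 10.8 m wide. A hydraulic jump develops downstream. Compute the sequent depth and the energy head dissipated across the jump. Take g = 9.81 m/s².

q = Q/b = 40.5/10.8 = 3.75 m²/s; V₁ = q/y₁ = 8.91 m/s. Fr₁ = V₁/√(g·y₁) = 4.38.
Conjugate-depth relation: y₂/y₁ = ½[√(1 + 8Fr₁²) − 1] = ½[√154.7 − 1] = 5.72.
y₂ = 5.72 × 0.421 = 2.41 m.
V₂ = q/y₂ = 3.75/2.41 = 1.56 m/s. E₁ = y₁ + V₁²/2g = 4.46 m; E₂ = y₂ + V₂²/2g = 2.53 m. ΔE = E₁ − E₂ = 1.93 m.

y₂ = 2.41 m; ΔE = 1.93 m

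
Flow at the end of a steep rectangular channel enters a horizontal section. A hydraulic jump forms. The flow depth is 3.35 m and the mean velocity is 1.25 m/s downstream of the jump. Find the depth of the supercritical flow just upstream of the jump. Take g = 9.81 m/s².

y₁ = 0.293 m

Fr₂ = V₂/√(g·y₂) = 1.25/√(9.81×3.35) = 0.218.
From the momentum equation (using Fr₂), y₁/y₂ = ½[√(1 + 8Fr₂²) − 1] = ½[√1.380 − 1] = 0.0874.
y₁ = 0.0874 × 3.35 = 0.293 m.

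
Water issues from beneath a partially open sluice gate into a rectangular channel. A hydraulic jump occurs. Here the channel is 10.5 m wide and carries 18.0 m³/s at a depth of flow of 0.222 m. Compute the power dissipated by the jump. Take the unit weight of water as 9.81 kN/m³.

P = 294 kW

q = Q/b = 18.0/10.5 = 1.71 m²/s; V₁ = q/y₁ = 7.72 m/s. Fr₁ = V₁/√(g·y₁) = 5.23.
Bélanger equation: y₂/y₁ = ½[√(1 + 8Fr₁²) − 1] = ½[√220.0 − 1] = 6.92.
y₂ = 6.92 × 0.222 = 1.54 m.
V₂ = q/y₂ = 1.71/1.54 = 1.12 m/s. E₁ = y₁ + V₁²/2g = 3.26 m; E₂ = y₂ + V₂²/2g = 1.60 m. ΔE = E₁ − E₂ = 1.66 m.
P = γ·Q·ΔE = 9.81 × 18.0 × 1.66 = 294 kW.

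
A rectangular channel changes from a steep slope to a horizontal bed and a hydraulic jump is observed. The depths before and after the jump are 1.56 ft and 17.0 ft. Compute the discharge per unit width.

q = 89.0 ft²/s

For a rectangular channel the momentum equation gives q² = ½·g·y₁·y₂·(y₁ + y₂) = ½×32.2×1.56×17.0×18.6 = 7925.
q = √7925 = 89.0 ft²/s.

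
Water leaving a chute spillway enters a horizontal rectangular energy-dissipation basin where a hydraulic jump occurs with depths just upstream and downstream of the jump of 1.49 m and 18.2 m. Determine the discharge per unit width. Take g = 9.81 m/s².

q = 51.2 m²/s

For a rectangular channel the momentum equation gives q² = ½·g·y₁·y₂·(y₁ + y₂) = ½×9.81×1.49×18.2×19.7 = 2619.
q = √2619 = 51.2 m²/s.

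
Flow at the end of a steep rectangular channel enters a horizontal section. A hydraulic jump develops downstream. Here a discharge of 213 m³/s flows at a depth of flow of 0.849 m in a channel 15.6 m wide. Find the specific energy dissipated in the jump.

q = Q/b = 213/15.6 = 13.7 m²/s; V₁ = q/y₁ = 16.1 m/s. Fr₁ = V₁/√(g·y₁) = 5.57.
Conjugate-depth relation: y₂/y₁ = ½[√(1 + 8Fr₁²) − 1] = ½[√249.4 − 1] = 7.40.
y₂ = 7.40 × 0.849 = 6.28 m.
Head loss: ΔE = (y₂ − y₁)³/(4y₁y₂) = (6.28 − 0.849)³/(4×0.849×6.28) = 160/21.3 = 7.51 m.

ΔE = 7.51 m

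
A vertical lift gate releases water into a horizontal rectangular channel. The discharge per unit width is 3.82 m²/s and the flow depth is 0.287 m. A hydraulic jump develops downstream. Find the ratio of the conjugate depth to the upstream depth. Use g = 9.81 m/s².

y₂/y₁ = 10.7

V₁ = q/y₁ = 3.82/0.287 = 13.3 m/s. Fr₁ = V₁/√(g·y₁) = 13.3/√(9.81×0.287) = 7.93.
By Bélanger, y₂/y₁ = ½[√(1 + 8Fr₁²) − 1] = ½[√504.4 − 1] = 10.7.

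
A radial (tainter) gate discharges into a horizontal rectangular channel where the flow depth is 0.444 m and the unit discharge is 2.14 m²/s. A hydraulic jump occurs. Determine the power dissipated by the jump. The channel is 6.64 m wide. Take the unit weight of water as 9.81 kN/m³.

V₁ = q/y₁ = 2.14/0.444 = 4.82 m/s. Fr₁ = V₁/√(g·y₁) = 4.82/√(9.81×0.444) = 2.31.
Conjugate-depth relation: y₂/y₁ = ½[√(1 + 8Fr₁²) − 1] = ½[√43.67 − 1] = 2.80.
y₂ = 2.80 × 0.444 = 1.25 m.
V₂ = q/y₂ = 2.14/1.25 = 1.72 m/s. E₁ = y₁ + V₁²/2g = 1.63 m; E₂ = y₂ + V₂²/2g = 1.40 m. ΔE = E₁ − E₂ = 0.232 m.
Q = q·b = 2.14 × 6.64 = 14.2 m³/s. P = γ·Q·ΔE = 9.81 × 14.2 × 0.232 = 32.4 kW.

P = 32.4 kW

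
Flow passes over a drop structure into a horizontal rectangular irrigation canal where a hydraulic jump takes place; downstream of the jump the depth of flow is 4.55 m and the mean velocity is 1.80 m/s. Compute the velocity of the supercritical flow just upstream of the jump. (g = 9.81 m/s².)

Fr₂ = V₂/√(g·y₂) = 1.80/√(9.81×4.55) = 0.269.
The Bélanger relation is symmetric: y₁/y₂ = ½[√(1 + 8Fr₂²) − 1] = ½[√1.581 − 1] = 0.129.
y₁ = 0.129 × 4.55 = 0.585 m.
V₁ = q/y₁ = 8.19/0.585 = 14.0 m/s.

V₁ = 14.0 m/s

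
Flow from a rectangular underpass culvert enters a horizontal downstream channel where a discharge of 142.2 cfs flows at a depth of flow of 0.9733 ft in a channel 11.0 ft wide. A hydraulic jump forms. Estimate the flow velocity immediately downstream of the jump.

q = Q/b = 142.2/11.0 = 12.93 ft²/s; V₁ = q/y₁ = 13.28 ft/s. Fr₁ = V₁/√(g·y₁) = 2.373.
Bélanger equation: y₂/y₁ = ½[√(1 + 8Fr₁²) − 1] = ½[√46.031 − 1] = 2.892.
y₂ = 2.892 × 0.9733 = 2.815 ft.
V₂ = q/y₂ = 12.93/2.815 = 4.592 ft/s.

V₂ = 4.592 ft/s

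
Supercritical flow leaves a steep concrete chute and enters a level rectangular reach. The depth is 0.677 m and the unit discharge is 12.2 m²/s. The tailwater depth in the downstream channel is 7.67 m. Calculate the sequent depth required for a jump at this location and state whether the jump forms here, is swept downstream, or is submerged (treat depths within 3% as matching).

V₁ = q/y₁ = 12.2/0.677 = 18.0 m/s. Fr₁ = V₁/√(g·y₁) = 18.0/√(9.81×0.677) = 6.99.
Conjugate-depth relation: y₂/y₁ = ½[√(1 + 8Fr₁²) − 1] = ½[√392.2 − 1] = 9.40.
y₂ = 9.40 × 0.677 = 6.36 m.
Tailwater y_tw = 7.67 m: y_tw > y₂, so the jump is submerged.

y₂ = 6.36 m; the jump is submerged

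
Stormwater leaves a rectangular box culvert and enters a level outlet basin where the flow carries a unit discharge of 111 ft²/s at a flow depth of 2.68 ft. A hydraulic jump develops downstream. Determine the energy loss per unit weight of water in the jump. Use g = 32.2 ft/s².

V₁ = q/y₁ = 111/2.68 = 41.4 ft/s. Fr₁ = V₁/√(g·y₁) = 41.4/√(32.2×2.68) = 4.46.
By Bélanger, y₂/y₁ = ½[√(1 + 8Fr₁²) − 1] = ½[√160.0 − 1] = 5.83.
y₂ = 5.83 × 2.68 = 15.6 ft.
V₂ = q/y₂ = 111/15.6 = 7.11 ft/s. E₁ = y₁ + V₁²/2g = 29.3 ft; E₂ = y₂ + V₂²/2g = 16.4 ft. ΔE = E₁ − E₂ = 12.9 ft.

ΔE = 12.9 ft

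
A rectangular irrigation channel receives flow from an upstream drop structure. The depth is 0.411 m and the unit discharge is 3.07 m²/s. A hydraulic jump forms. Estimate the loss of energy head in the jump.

V₁ = q/y₁ = 3.07/0.411 = 7.47 m/s. Fr₁ = V₁/√(g·y₁) = 7.47/√(9.81×0.411) = 3.72.
From the momentum equation for a rectangular channel, y₂/y₁ = ½[√(1 + 8Fr₁²) − 1] = ½[√111.7 − 1] = 4.78.
y₂ = 4.78 × 0.411 = 1.97 m.
V₂ = q/y₂ = 3.07/1.97 = 1.56 m/s. E₁ = y₁ + V₁²/2g = 3.25 m; E₂ = y₂ + V₂²/2g = 2.09 m. ΔE = E₁ − E₂ = 1.16 m.

ΔE = 1.16 m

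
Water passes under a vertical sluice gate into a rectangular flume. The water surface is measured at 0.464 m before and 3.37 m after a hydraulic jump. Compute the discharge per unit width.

For a rectangular channel the momentum equation gives q² = ½·g·y₁·y₂·(y₁ + y₂) = ½×9.81×0.464×3.37×3.83 = 29.4.
q = √29.4 = 5.42 m²/s.

q = 5.42 m²/s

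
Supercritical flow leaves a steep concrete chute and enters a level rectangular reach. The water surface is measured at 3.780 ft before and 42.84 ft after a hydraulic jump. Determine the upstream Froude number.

Fr₁ = 8.360

For a rectangular channel the momentum equation gives q² = ½·g·y₁·y₂·(y₁ + y₂) = ½×32.2×3.780×42.84×46.62 = 121546.
q = √121546 = 348.6 ft²/s.
V₁ = q/y₁ = 92.23 ft/s; Fr₁ = V₁/√(g·y₁) = 8.360.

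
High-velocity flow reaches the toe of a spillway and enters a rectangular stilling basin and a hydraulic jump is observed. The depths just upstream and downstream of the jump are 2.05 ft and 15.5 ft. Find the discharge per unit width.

q = 94.8 ft²/s

For a rectangular channel the momentum equation gives q² = ½·g·y₁·y₂·(y₁ + y₂) = ½×32.2×2.05×15.5×17.6 = 8978.
q = √8978 = 94.8 ft²/s.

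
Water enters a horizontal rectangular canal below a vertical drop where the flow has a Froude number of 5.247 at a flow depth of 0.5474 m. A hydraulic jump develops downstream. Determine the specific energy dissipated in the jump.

Fr₁ = 5.247 (given).
Sequent-depth ratio: y₂/y₁ = ½[√(1 + 8Fr₁²) − 1] = ½[√221.25 − 1] = 6.937.
y₂ = 6.937 × 0.5474 = 3.797 m.
Head loss: ΔE = (y₂ − y₁)³/(4y₁y₂) = (3.797 − 0.5474)³/(4×0.5474×3.797) = 34.33/8.315 = 4.129 m.

ΔE = 4.129 m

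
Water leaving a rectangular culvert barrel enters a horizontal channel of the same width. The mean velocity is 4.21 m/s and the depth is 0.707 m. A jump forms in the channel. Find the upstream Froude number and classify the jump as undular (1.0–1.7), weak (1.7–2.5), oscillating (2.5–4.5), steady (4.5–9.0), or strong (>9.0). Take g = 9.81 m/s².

Fr₁ = 1.60; undular jump

Fr₁ = V₁/√(g·y₁) = 4.21/√(9.81×0.707) = 1.60.
Fr₁ = 1.60 lies in the undular range.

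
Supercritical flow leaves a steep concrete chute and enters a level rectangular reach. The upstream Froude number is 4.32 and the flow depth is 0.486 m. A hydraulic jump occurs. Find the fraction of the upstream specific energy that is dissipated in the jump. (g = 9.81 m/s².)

Fr₁ = 4.32 (given).
Bélanger equation: y₂/y₁ = ½[√(1 + 8Fr₁²) − 1] = ½[√150.3 − 1] = 5.63.
y₂ = 5.63 × 0.486 = 2.74 m.
E₁ = y₁(1 + Fr₁²/2) = 0.486×(1 + 4.32²/2) = 5.02 m. ΔE = (y₂ − y₁)³/(4y₁y₂) = 2.14 m. ΔE/E₁ = 2.14/5.02 = 0.427.

ΔE/E₁ = 0.427 (42.7%)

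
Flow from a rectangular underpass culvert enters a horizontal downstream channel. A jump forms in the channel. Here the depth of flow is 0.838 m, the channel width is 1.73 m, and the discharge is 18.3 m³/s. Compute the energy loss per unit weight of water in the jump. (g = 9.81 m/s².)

q = Q/b = 18.3/1.73 = 10.6 m²/s; V₁ = q/y₁ = 12.6 m/s. Fr₁ = V₁/√(g·y₁) = 4.40.
Conjugate-depth relation: y₂/y₁ = ½[√(1 + 8Fr₁²) − 1] = ½[√156.1 − 1] = 5.75.
y₂ = 5.75 × 0.838 = 4.82 m.
Head loss: ΔE = (y₂ − y₁)³/(4y₁y₂) = (4.82 − 0.838)³/(4×0.838×4.82) = 62.9/16.1 = 3.90 m.

ΔE = 3.90 m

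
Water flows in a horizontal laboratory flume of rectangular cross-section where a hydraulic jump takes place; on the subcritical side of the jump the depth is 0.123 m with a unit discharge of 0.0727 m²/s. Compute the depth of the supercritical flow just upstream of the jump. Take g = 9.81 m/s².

V₂ = q/y₂ = 0.0727/0.123 = 0.591 m/s; Fr₂ = V₂/√(g·y₂) = 0.538.
The Bélanger relation is symmetric: y₁/y₂ = ½[√(1 + 8Fr₂²) − 1] = ½[√3.316 − 1] = 0.411.
y₁ = 0.411 × 0.123 = 0.0505 m.

y₁ = 0.0505 m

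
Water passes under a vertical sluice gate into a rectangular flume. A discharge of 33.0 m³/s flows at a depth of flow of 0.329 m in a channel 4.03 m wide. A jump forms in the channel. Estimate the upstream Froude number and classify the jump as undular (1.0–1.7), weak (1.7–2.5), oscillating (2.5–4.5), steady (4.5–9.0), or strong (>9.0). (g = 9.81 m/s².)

q = Q/b = 33.0/4.03 = 8.19 m²/s; V₁ = q/y₁ = 24.9 m/s. Fr₁ = V₁/√(g·y₁) = 13.9.
Fr₁ = 13.9 lies in the strong range.

Fr₁ = 13.9; strong jump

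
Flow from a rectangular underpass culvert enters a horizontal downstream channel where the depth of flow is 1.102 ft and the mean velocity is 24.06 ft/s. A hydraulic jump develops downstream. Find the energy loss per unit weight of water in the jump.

Fr₁ = V₁/√(g·y₁) = 24.06/√(32.2×1.102) = 4.039.
From the momentum equation for a rectangular channel, y₂/y₁ = ½[√(1 + 8Fr₁²) − 1] = ½[√131.51 − 1] = 5.234.
y₂ = 5.234 × 1.102 = 5.768 ft.
Head loss: ΔE = (y₂ − y₁)³/(4y₁y₂) = (5.768 − 1.102)³/(4×1.102×5.768) = 101.6/25.42 = 3.995 ft.

ΔE = 3.995 ft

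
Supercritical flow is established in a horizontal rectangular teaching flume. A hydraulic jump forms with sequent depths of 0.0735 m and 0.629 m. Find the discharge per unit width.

For a rectangular channel the momentum equation gives q² = ½·g·y₁·y₂·(y₁ + y₂) = ½×9.81×0.0735×0.629×0.703 = 0.159.
q = √0.159 = 0.399 m²/s.

q = 0.399 m²/s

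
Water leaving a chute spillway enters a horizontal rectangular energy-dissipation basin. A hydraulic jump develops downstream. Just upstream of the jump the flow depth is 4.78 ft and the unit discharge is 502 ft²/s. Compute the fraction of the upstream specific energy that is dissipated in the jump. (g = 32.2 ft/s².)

ΔE/E₁ = 0.681 (68.1%)

V₁ = q/y₁ = 502/4.78 = 105 ft/s. Fr₁ = V₁/√(g·y₁) = 105/√(32.2×4.78) = 8.47.
By Bélanger, y₂/y₁ = ½[√(1 + 8Fr₁²) − 1] = ½[√574.3 − 1] = 11.5.
y₂ = 11.5 × 4.78 = 54.9 ft.
E₁ = y₁ + V₁²/2g = 176 ft. ΔE = (y₂ − y₁)³/(4y₁y₂) = 120 ft. ΔE/E₁ = 120/176 = 0.681.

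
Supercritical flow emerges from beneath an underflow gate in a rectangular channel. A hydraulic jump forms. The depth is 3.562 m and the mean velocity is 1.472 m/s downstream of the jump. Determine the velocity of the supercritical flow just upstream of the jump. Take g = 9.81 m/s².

V₁ = 13.19 m/s

Fr₂ = V₂/√(g·y₂) = 1.472/√(9.81×3.562) = 0.2490.
The Bélanger relation is symmetric: y₁/y₂ = ½[√(1 + 8Fr₂²) − 1] = ½[√1.4961 − 1] = 0.1116.
y₁ = 0.1116 × 3.562 = 0.3974 m.
V₁ = q/y₁ = 5.243/0.3974 = 13.19 m/s.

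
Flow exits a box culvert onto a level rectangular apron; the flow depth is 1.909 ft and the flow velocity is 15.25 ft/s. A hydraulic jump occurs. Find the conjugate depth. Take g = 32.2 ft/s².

y₂ = 4.383 ft

Fr₁ = V₁/√(g·y₁) = 15.25/√(32.2×1.909) = 1.945.
From the momentum equation for a rectangular channel, y₂/y₁ = ½[√(1 + 8Fr₁²) − 1] = ½[√31.267 − 1] = 2.296.
y₂ = 2.296 × 1.909 = 4.383 ft.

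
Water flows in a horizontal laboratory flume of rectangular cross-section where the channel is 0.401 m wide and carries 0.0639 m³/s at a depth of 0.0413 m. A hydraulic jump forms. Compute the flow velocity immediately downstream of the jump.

V₂ = 0.477 m/s

q = Q/b = 0.0639/0.401 = 0.159 m²/s; V₁ = q/y₁ = 3.86 m/s. Fr₁ = V₁/√(g·y₁) = 6.06.
By Bélanger, y₂/y₁ = ½[√(1 + 8Fr₁²) − 1] = ½[√295.0 − 1] = 8.09.
y₂ = 8.09 × 0.0413 = 0.334 m.
V₂ = q/y₂ = 0.159/0.334 = 0.477 m/s.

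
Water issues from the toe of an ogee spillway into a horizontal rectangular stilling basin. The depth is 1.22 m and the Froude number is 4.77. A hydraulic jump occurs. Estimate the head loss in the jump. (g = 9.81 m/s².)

Fr₁ = 4.77 (given).
Sequent-depth ratio: y₂/y₁ = ½[√(1 + 8Fr₁²) − 1] = ½[√183.0 − 1] = 6.26.
y₂ = 6.26 × 1.22 = 7.64 m.
V₁ = Fr₁·√(g·y₁) = 4.77×√(9.81×1.22) = 16.5 m/s; q = V₁·y₁ = 20.1 m²/s. V₂ = q/y₂ = 20.1/7.64 = 2.63 m/s. E₁ = y₁ + V₁²/2g = 15.1 m; E₂ = y₂ + V₂²/2g = 8.00 m. ΔE = E₁ − E₂ = 7.10 m.

ΔE = 7.10 m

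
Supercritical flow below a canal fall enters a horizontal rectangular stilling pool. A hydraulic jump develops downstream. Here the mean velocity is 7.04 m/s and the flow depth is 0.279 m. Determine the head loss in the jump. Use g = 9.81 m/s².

Fr₁ = V₁/√(g·y₁) = 7.04/√(9.81×0.279) = 4.26.
Conjugate-depth relation: y₂/y₁ = ½[√(1 + 8Fr₁²) − 1] = ½[√145.9 − 1] = 5.54.
y₂ = 5.54 × 0.279 = 1.55 m.
q = V₁·y₁ = 7.04 × 0.279 = 1.96 m²/s. V₂ = q/y₂ = 1.96/1.55 = 1.27 m/s. E₁ = y₁ + V₁²/2g = 2.81 m; E₂ = y₂ + V₂²/2g = 1.63 m. ΔE = E₁ − E₂ = 1.18 m.

ΔE = 1.18 m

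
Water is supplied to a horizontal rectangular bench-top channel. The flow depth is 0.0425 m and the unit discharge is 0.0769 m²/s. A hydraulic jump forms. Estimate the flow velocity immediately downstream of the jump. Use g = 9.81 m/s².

V₂ = 0.518 m/s

V₁ = q/y₁ = 0.0769/0.0425 = 1.81 m/s. Fr₁ = V₁/√(g·y₁) = 1.81/√(9.81×0.0425) = 2.80.
From the momentum equation for a rectangular channel, y₂/y₁ = ½[√(1 + 8Fr₁²) − 1] = ½[√63.82 − 1] = 3.49.
y₂ = 3.49 × 0.0425 = 0.149 m.
V₂ = q/y₂ = 0.0769/0.149 = 0.518 m/s.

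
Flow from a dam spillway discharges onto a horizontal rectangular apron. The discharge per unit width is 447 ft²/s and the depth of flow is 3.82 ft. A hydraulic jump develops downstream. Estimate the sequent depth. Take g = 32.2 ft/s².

V₁ = q/y₁ = 447/3.82 = 117 ft/s. Fr₁ = V₁/√(g·y₁) = 117/√(32.2×3.82) = 10.6.
Conjugate-depth relation: y₂/y₁ = ½[√(1 + 8Fr₁²) − 1] = ½[√891.6 − 1] = 14.4.
y₂ = 14.4 × 3.82 = 55.1 ft.

y₂ = 55.1 ft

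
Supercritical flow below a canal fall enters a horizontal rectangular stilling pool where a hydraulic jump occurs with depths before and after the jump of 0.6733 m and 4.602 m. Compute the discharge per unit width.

q = 8.954 m²/s

For a rectangular channel the momentum equation gives q² = ½·g·y₁·y₂·(y₁ + y₂) = ½×9.81×0.6733×4.602×5.275 = 80.18.
q = √80.18 = 8.954 m²/s.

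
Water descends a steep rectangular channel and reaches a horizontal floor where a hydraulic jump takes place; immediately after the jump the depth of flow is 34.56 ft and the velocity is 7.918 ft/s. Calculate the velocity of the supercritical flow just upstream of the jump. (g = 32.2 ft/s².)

Fr₂ = V₂/√(g·y₂) = 7.918/√(32.2×34.56) = 0.2374.
Applying the sequent-depth relation in reverse, y₁/y₂ = ½[√(1 + 8Fr₂²) − 1] = ½[√1.4507 − 1] = 0.1022.
y₁ = 0.1022 × 34.56 = 3.533 ft.
V₁ = q/y₁ = 273.6/3.533 = 77.46 ft/s.

V₁ = 77.46 ft/s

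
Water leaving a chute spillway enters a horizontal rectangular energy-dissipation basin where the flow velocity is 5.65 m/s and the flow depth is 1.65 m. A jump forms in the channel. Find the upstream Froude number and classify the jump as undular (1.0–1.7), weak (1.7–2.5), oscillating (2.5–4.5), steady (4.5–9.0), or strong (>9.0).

Fr₁ = V₁/√(g·y₁) = 5.65/√(9.81×1.65) = 1.40.
Fr₁ = 1.40 lies in the undular range.

Fr₁ = 1.40; undular jump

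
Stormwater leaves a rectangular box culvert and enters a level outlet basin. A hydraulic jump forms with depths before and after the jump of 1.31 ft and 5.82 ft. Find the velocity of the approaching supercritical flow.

For a rectangular channel the momentum equation gives q² = ½·g·y₁·y₂·(y₁ + y₂) = ½×32.2×1.31×5.82×7.13 = 875.
q = √875 = 29.6 ft²/s.
V₁ = q/y₁ = 29.6/1.31 = 22.6 ft/s.

V₁ = 22.6 ft/s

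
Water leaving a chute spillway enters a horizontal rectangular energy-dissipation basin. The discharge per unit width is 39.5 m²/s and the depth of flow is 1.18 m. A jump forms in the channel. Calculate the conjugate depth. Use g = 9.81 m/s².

V₁ = q/y₁ = 39.5/1.18 = 33.5 m/s. Fr₁ = V₁/√(g·y₁) = 33.5/√(9.81×1.18) = 9.84.
By Bélanger, y₂/y₁ = ½[√(1 + 8Fr₁²) − 1] = ½[√775.4 − 1] = 13.4.
y₂ = 13.4 × 1.18 = 15.8 m.

y₂ = 15.8 m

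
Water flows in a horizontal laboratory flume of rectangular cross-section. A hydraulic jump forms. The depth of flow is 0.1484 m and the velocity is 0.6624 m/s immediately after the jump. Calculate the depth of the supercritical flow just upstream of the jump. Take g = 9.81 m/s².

Fr₂ = V₂/√(g·y₂) = 0.6624/√(9.81×0.1484) = 0.5490.
From the momentum equation (using Fr₂), y₁/y₂ = ½[√(1 + 8Fr₂²) − 1] = ½[√3.4112 − 1] = 0.4235.
y₁ = 0.4235 × 0.1484 = 0.06284 m.

y₁ = 0.06284 m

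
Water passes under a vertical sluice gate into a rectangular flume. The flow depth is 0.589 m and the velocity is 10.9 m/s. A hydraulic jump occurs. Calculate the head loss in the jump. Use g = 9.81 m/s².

Fr₁ = V₁/√(g·y₁) = 10.9/√(9.81×0.589) = 4.53.
By Bélanger, y₂/y₁ = ½[√(1 + 8Fr₁²) − 1] = ½[√165.5 − 1] = 5.93.
y₂ = 5.93 × 0.589 = 3.49 m.
Head loss: ΔE = (y₂ − y₁)³/(4y₁y₂) = (3.49 − 0.589)³/(4×0.589×3.49) = 24.5/8.23 = 2.98 m.

ΔE = 2.98 m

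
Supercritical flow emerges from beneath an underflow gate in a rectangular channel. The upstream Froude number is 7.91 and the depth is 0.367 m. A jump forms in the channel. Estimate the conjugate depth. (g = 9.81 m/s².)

Fr₁ = 7.91 (given).
Conjugate-depth relation: y₂/y₁ = ½[√(1 + 8Fr₁²) − 1] = ½[√501.5 − 1] = 10.7.
y₂ = 10.7 × 0.367 = 3.93 m.

y₂ = 3.93 m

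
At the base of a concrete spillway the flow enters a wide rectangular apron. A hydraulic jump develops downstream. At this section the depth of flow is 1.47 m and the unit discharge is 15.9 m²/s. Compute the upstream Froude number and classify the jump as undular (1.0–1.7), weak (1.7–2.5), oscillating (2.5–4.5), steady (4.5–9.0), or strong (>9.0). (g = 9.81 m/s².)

V₁ = q/y₁ = 15.9/1.47 = 10.8 m/s. Fr₁ = V₁/√(g·y₁) = 10.8/√(9.81×1.47) = 2.85.
Fr₁ = 2.85 lies in the oscillating range.

Fr₁ = 2.85; oscillating jump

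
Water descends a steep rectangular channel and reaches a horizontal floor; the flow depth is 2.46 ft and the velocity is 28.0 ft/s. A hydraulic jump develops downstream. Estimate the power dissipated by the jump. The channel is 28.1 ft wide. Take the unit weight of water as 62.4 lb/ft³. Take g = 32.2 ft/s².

P = 896 hp

Fr₁ = V₁/√(g·y₁) = 28.0/√(32.2×2.46) = 3.15.
Conjugate-depth relation: y₂/y₁ = ½[√(1 + 8Fr₁²) − 1] = ½[√80.18 − 1] = 3.98.
y₂ = 3.98 × 2.46 = 9.78 ft.
q = V₁·y₁ = 28.0 × 2.46 = 68.9 ft²/s. V₂ = q/y₂ = 68.9/9.78 = 7.04 ft/s. E₁ = y₁ + V₁²/2g = 14.6 ft; E₂ = y₂ + V₂²/2g = 10.6 ft. ΔE = E₁ − E₂ = 4.08 ft.
Q = q·b = 68.9 × 28.1 = 1936 cfs. P = γ·Q·ΔE/550 = 62.4 × 1936 × 4.08 / 550 = 896 hp.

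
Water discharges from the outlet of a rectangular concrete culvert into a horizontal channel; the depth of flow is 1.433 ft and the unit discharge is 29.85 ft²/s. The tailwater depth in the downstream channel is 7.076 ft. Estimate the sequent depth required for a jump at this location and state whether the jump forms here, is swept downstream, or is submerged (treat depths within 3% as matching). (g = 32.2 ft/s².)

V₁ = q/y₁ = 29.85/1.433 = 20.83 ft/s. Fr₁ = V₁/√(g·y₁) = 20.83/√(32.2×1.433) = 3.067.
Sequent-depth ratio: y₂/y₁ = ½[√(1 + 8Fr₁²) − 1] = ½[√76.229 − 1] = 3.865.
y₂ = 3.865 × 1.433 = 5.539 ft.
Tailwater y_tw = 7.076 ft: y_tw > y₂, so the jump is submerged.

y₂ = 5.539 ft; the jump is submerged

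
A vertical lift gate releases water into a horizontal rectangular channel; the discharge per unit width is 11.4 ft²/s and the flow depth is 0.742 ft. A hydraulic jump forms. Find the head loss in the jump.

ΔE = 1.23 ft

V₁ = q/y₁ = 11.4/0.742 = 15.4 ft/s. Fr₁ = V₁/√(g·y₁) = 15.4/√(32.2×0.742) = 3.14.
Sequent-depth ratio: y₂/y₁ = ½[√(1 + 8Fr₁²) − 1] = ½[√80.04 − 1] = 3.97.
y₂ = 3.97 × 0.742 = 2.95 ft.
V₂ = q/y₂ = 11.4/2.95 = 3.87 ft/s. E₁ = y₁ + V₁²/2g = 4.41 ft; E₂ = y₂ + V₂²/2g = 3.18 ft. ΔE = E₁ − E₂ = 1.23 ft.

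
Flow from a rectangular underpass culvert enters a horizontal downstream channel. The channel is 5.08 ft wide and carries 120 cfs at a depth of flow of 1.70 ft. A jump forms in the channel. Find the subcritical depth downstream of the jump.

q = Q/b = 120/5.08 = 23.6 ft²/s; V₁ = q/y₁ = 13.9 ft/s. Fr₁ = V₁/√(g·y₁) = 1.88.
Conjugate-depth relation: y₂/y₁ = ½[√(1 + 8Fr₁²) − 1] = ½[√29.22 − 1] = 2.20.
y₂ = 2.20 × 1.70 = 3.74 ft.

y₂ = 3.74 ft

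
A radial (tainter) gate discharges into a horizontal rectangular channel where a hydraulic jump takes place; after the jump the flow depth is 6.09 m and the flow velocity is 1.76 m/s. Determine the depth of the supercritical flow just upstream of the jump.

y₁ = 0.577 m

Fr₂ = V₂/√(g·y₂) = 1.76/√(9.81×6.09) = 0.228.
Applying the sequent-depth relation in reverse, y₁/y₂ = ½[√(1 + 8Fr₂²) − 1] = ½[√1.415 − 1] = 0.0947.
y₁ = 0.0947 × 6.09 = 0.577 m.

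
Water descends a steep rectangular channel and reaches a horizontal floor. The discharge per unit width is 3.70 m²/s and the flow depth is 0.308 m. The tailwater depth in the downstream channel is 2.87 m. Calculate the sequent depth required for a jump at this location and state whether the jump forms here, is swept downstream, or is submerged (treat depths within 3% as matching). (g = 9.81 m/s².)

y₂ = 2.86 m; the jump forms here

V₁ = q/y₁ = 3.70/0.308 = 12.0 m/s. Fr₁ = V₁/√(g·y₁) = 12.0/√(9.81×0.308) = 6.91.
Conjugate-depth relation: y₂/y₁ = ½[√(1 + 8Fr₁²) − 1] = ½[√383.1 − 1] = 9.29.
y₂ = 9.29 × 0.308 = 2.86 m.
Tailwater y_tw = 2.87 m: y_tw ≈ y₂, so the jump forms here.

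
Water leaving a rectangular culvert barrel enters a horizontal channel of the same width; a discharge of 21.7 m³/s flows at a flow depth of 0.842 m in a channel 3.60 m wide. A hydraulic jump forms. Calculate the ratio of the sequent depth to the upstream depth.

q = Q/b = 21.7/3.60 = 6.03 m²/s; V₁ = q/y₁ = 7.16 m/s. Fr₁ = V₁/√(g·y₁) = 2.49.
By Bélanger, y₂/y₁ = ½[√(1 + 8Fr₁²) − 1] = ½[√50.64 − 1] = 3.06.

y₂/y₁ = 3.06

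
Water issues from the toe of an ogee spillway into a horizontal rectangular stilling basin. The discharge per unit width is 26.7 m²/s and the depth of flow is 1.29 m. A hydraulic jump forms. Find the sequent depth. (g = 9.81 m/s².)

y₂ = 9.99 m

V₁ = q/y₁ = 26.7/1.29 = 20.7 m/s. Fr₁ = V₁/√(g·y₁) = 20.7/√(9.81×1.29) = 5.82.
Conjugate-depth relation: y₂/y₁ = ½[√(1 + 8Fr₁²) − 1] = ½[√271.8 − 1] = 7.74.
y₂ = 7.74 × 1.29 = 9.99 m.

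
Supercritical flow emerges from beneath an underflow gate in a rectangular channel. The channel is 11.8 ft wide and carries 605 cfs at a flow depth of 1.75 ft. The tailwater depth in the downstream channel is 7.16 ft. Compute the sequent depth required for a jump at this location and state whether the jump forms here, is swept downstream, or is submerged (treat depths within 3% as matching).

q = Q/b = 605/11.8 = 51.3 ft²/s; V₁ = q/y₁ = 29.3 ft/s. Fr₁ = V₁/√(g·y₁) = 3.90.
From the momentum equation for a rectangular channel, y₂/y₁ = ½[√(1 + 8Fr₁²) − 1] = ½[√122.9 − 1] = 5.04.
y₂ = 5.04 × 1.75 = 8.82 ft.
Tailwater y_tw = 7.16 ft: y_tw < y₂, so the jump is swept downstream.

y₂ = 8.82 ft; the jump is swept downstream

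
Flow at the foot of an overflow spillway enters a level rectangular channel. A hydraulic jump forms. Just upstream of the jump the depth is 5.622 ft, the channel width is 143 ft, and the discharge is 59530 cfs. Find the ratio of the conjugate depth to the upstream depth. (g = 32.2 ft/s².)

q = Q/b = 59530/143 = 416.3 ft²/s; V₁ = q/y₁ = 74.05 ft/s. Fr₁ = V₁/√(g·y₁) = 5.503.
By Bélanger, y₂/y₁ = ½[√(1 + 8Fr₁²) − 1] = ½[√243.30 − 1] = 7.299.

y₂/y₁ = 7.299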